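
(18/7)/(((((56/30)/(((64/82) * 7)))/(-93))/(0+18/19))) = -663.09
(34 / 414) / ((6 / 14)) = 0.19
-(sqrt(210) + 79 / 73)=-sqrt(210) - 79 / 73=-15.57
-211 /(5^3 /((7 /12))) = -1477 /1500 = -0.98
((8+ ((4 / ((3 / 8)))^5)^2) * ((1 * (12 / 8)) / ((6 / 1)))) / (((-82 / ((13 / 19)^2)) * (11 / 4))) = -95138542168118852 / 9613826739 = -9896011.73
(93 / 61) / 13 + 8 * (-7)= -44315 / 793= -55.88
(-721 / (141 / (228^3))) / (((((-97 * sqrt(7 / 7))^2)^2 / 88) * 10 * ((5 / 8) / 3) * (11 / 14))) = -3828404514816 / 104021905175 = -36.80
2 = 2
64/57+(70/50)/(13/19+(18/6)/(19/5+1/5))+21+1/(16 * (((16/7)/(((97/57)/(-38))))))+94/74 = 272468638589/11181411840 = 24.37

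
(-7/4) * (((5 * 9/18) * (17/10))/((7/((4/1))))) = -4.25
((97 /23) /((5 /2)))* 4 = 776 /115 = 6.75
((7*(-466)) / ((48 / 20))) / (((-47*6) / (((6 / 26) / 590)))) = 1631 / 865176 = 0.00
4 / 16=1 / 4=0.25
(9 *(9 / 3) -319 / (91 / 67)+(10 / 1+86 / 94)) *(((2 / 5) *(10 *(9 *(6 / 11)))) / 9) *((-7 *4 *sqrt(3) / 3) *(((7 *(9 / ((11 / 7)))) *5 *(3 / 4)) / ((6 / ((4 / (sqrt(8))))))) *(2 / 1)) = 1350853560 *sqrt(6) / 6721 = 492322.86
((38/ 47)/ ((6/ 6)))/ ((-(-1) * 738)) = 19/ 17343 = 0.00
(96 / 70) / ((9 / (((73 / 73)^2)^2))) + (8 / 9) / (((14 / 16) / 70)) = 22448 / 315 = 71.26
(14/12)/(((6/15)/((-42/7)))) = -35/2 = -17.50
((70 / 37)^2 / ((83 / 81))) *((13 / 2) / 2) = 1289925 / 113627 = 11.35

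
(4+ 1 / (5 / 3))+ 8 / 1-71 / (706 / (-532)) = 66.10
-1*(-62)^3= 238328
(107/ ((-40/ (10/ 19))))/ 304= -107/ 23104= -0.00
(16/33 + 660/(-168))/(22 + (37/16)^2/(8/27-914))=-5023996160/32086934187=-0.16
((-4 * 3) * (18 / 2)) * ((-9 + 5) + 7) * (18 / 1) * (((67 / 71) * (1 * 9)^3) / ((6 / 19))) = -902032524 / 71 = -12704683.44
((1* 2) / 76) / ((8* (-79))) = -1 / 24016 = -0.00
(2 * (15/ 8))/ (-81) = -5/ 108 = -0.05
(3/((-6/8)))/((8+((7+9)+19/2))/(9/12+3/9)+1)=-52/415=-0.13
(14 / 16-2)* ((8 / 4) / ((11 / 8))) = -18 / 11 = -1.64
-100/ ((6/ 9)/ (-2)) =300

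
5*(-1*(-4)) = 20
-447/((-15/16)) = 2384/5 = 476.80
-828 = -828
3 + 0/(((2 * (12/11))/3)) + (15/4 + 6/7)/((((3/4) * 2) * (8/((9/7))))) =2739/784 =3.49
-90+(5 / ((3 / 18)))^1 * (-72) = -2250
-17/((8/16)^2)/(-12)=17/3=5.67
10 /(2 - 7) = -2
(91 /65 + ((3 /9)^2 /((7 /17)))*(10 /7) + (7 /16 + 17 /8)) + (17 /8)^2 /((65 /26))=434243 /70560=6.15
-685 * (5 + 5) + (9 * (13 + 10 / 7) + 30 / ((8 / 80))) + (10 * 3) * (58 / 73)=-3268513 / 511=-6396.31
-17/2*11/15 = -187/30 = -6.23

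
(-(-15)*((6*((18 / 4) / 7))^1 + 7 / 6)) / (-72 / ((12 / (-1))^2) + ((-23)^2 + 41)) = 1055 / 7973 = 0.13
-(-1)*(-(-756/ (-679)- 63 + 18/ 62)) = 185220/ 3007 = 61.60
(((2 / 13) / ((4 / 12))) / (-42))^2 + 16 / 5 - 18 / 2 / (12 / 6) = -1.30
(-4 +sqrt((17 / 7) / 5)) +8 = sqrt(595) / 35 +4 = 4.70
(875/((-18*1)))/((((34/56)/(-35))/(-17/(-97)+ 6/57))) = 786.10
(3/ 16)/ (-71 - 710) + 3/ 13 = 37449/ 162448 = 0.23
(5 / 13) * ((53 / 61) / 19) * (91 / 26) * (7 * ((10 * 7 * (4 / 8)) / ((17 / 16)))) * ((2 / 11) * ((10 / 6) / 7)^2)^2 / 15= 5300000 / 52718785119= 0.00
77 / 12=6.42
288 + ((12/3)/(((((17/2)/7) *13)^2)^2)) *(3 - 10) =687006589280/2385443281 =288.00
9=9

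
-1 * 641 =-641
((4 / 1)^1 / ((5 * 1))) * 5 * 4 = 16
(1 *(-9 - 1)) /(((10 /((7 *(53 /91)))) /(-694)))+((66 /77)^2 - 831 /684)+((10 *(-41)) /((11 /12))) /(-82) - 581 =3599957233 /1597596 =2253.36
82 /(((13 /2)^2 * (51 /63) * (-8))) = -861 /2873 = -0.30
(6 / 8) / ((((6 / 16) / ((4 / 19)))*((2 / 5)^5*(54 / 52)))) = 40625 / 1026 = 39.60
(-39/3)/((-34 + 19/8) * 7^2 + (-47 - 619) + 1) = 104/17717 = 0.01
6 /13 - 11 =-137 /13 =-10.54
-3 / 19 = -0.16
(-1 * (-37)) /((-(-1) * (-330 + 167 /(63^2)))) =-146853 /1309603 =-0.11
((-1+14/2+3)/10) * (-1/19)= -9/190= -0.05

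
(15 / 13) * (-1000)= -1153.85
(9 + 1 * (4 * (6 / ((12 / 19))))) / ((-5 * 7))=-47 / 35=-1.34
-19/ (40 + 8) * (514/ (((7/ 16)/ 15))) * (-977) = 47706910/ 7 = 6815272.86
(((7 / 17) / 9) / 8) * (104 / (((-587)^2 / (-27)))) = -273 / 5857673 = -0.00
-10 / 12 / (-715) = 1 / 858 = 0.00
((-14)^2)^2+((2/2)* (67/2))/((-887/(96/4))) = 34074188/887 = 38415.09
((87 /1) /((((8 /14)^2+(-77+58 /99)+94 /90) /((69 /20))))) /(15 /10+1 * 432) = -3235617 /350686472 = -0.01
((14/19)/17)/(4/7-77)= -98/172805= -0.00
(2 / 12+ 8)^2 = 2401 / 36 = 66.69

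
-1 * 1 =-1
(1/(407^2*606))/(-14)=-1/1405366116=-0.00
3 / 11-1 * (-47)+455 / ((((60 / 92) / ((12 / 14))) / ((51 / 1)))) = 335998 / 11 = 30545.27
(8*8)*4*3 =768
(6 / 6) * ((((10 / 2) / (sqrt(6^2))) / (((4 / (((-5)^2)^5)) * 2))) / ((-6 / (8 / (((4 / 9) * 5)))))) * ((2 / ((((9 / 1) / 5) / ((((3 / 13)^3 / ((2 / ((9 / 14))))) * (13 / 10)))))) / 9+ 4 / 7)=-26435546875 / 75712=-349159.27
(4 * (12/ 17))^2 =2304/ 289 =7.97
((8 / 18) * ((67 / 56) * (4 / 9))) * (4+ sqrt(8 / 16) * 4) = 268 * sqrt(2) / 567+ 536 / 567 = 1.61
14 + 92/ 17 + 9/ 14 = 4773/ 238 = 20.05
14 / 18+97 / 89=1496 / 801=1.87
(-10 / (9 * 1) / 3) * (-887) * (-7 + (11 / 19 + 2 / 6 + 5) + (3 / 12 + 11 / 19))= -261665 / 3078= -85.01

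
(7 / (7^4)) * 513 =513 / 343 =1.50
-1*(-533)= 533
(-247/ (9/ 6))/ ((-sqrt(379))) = 8.46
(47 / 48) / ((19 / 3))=47 / 304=0.15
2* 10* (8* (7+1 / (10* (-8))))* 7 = 7826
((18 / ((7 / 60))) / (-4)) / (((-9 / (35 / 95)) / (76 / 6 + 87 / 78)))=5375 / 247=21.76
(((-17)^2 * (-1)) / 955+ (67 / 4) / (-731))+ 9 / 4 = 1343481 / 698105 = 1.92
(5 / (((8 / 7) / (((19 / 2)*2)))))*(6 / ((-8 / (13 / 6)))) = -8645 / 64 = -135.08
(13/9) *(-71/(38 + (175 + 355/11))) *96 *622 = -1423136/57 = -24967.30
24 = 24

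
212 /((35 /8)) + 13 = 2151 /35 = 61.46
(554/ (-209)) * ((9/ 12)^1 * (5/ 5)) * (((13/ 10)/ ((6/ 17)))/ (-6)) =61217/ 50160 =1.22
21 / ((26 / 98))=1029 / 13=79.15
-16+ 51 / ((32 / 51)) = 65.28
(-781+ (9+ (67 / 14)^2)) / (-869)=0.86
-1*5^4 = -625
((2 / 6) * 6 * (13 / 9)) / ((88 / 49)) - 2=-155 / 396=-0.39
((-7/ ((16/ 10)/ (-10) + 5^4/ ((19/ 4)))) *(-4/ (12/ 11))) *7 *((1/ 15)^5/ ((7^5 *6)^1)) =209/ 11706700446000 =0.00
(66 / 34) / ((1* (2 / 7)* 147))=11 / 238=0.05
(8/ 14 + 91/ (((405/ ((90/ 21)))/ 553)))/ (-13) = -100754/ 2457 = -41.01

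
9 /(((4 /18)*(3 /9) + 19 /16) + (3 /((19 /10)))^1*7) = 73872 /101075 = 0.73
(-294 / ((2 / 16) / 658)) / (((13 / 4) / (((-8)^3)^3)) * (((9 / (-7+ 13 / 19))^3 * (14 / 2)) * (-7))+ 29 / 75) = -159527042562392064000 / 39856942603057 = -4002490.71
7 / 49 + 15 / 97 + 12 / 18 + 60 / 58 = 118066 / 59073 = 2.00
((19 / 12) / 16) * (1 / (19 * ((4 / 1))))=1 / 768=0.00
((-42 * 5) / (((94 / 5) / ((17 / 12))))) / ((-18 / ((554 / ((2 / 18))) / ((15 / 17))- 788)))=7233415 / 1692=4275.07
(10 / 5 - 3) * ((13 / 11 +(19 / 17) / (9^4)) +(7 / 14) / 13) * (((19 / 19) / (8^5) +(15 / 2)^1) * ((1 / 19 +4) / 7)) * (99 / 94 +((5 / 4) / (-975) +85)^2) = -1976938193282235218387849 / 51627715282678579200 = -38292.19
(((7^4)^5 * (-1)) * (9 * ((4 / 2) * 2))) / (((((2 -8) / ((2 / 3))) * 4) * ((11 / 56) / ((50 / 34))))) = 111709172816656801400 / 187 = 597375255704047066.31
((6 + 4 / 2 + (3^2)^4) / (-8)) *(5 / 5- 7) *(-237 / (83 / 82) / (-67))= 191492919 / 11122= 17217.49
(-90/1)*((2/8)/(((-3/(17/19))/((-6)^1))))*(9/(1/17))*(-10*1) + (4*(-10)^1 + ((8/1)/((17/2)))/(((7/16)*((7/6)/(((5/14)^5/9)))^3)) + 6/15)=489597319720881050885487571/7952781192931134408240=61563.03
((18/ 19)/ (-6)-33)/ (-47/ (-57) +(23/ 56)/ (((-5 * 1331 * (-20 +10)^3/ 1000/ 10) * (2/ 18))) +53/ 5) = -352182600/ 121403603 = -2.90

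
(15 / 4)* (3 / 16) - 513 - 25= -34387 / 64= -537.30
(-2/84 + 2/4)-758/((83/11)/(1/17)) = -160988/29631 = -5.43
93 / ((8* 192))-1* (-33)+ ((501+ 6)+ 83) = 319007 / 512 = 623.06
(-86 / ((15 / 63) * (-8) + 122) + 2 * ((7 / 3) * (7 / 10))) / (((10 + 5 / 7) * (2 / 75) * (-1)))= -168854 / 18915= -8.93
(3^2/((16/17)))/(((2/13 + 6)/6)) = 5967/640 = 9.32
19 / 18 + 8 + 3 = 217 / 18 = 12.06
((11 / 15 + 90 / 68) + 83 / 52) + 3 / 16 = 203701 / 53040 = 3.84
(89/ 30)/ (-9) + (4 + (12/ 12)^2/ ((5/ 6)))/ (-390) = -463/ 1350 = -0.34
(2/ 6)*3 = 1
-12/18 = -2/3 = -0.67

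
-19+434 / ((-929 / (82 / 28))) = -18922 / 929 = -20.37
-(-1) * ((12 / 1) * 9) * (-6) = -648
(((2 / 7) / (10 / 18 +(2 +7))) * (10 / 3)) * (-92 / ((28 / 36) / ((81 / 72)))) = -27945 / 2107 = -13.26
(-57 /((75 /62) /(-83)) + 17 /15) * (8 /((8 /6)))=586814 /25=23472.56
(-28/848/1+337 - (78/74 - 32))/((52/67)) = 14873531/31376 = 474.04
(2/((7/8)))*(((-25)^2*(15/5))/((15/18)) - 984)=20256/7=2893.71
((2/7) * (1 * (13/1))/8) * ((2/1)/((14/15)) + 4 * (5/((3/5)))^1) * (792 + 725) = 14692145/588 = 24986.64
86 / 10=43 / 5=8.60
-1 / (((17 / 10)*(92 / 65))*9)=-325 / 7038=-0.05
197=197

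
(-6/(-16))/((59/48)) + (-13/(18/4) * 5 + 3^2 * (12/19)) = -85304/10089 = -8.46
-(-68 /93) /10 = 34 /465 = 0.07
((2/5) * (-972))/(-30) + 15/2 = 1023/50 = 20.46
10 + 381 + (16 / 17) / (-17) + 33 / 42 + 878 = 5137329 / 4046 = 1269.73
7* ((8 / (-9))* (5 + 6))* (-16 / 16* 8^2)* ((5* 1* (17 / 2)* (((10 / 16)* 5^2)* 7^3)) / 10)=897974000 / 9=99774888.89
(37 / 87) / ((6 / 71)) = 2627 / 522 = 5.03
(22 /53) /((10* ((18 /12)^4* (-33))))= -16 /64395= -0.00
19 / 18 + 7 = 145 / 18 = 8.06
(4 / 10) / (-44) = -1 / 110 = -0.01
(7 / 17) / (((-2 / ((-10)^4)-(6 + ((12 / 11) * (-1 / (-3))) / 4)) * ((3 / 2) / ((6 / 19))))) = -1540000 / 108208553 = -0.01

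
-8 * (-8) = 64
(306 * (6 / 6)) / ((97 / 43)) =13158 / 97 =135.65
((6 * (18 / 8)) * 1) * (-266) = -3591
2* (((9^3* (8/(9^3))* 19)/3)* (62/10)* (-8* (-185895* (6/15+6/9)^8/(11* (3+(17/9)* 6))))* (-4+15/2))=19266467375611904/554296875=34758390.76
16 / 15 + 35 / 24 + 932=37381 / 40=934.52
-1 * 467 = -467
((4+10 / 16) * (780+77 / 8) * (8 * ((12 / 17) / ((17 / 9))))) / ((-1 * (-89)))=6310683 / 51442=122.68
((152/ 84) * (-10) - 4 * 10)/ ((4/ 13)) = -3965/ 21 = -188.81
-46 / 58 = -0.79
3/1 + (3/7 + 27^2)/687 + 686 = 1106169/1603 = 690.06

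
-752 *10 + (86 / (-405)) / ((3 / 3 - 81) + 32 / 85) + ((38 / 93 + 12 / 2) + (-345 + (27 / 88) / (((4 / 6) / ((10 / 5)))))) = -91806505261 / 11683683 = -7857.67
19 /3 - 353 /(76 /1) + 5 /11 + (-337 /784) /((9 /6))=1.86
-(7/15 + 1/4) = -43/60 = -0.72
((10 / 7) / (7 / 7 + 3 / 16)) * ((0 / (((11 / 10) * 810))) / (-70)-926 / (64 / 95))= -11575 / 7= -1653.57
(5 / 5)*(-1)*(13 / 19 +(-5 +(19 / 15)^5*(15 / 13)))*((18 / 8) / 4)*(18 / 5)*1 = 6920369 / 6175000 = 1.12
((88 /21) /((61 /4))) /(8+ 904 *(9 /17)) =34 /60207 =0.00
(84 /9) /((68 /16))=112 /51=2.20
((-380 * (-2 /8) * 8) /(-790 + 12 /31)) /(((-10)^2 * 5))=-589 /305975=-0.00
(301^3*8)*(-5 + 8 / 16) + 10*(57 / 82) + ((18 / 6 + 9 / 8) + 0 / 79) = -322014795375 / 328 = -981752424.92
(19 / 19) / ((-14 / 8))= -4 / 7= -0.57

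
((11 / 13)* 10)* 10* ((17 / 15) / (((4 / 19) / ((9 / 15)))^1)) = 3553 / 13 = 273.31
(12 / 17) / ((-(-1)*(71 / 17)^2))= 204 / 5041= 0.04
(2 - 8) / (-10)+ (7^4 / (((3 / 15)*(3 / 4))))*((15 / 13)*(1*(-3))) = -3601461 / 65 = -55407.09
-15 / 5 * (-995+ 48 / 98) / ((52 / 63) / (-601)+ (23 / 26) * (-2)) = -10279853181 / 6100675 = -1685.04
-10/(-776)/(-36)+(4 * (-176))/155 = -9834247/2165040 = -4.54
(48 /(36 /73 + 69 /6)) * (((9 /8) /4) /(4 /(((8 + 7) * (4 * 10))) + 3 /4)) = 591300 /397477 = 1.49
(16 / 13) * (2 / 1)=32 / 13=2.46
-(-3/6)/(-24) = -0.02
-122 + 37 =-85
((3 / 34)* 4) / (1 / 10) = 60 / 17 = 3.53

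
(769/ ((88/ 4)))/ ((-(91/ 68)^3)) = -14.58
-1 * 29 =-29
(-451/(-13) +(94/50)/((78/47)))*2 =69859/975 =71.65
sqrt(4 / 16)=1 / 2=0.50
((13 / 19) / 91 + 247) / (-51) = -32852 / 6783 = -4.84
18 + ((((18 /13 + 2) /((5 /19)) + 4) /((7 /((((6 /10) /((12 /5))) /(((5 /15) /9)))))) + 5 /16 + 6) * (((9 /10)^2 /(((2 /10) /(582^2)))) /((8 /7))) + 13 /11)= 12398305820633 /457600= 27094199.78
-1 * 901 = -901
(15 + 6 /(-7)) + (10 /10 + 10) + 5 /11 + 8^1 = 2587 /77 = 33.60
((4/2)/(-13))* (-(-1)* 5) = -10/13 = -0.77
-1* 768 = -768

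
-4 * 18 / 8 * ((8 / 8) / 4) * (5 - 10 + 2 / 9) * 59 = 2537 / 4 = 634.25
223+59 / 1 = 282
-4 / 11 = -0.36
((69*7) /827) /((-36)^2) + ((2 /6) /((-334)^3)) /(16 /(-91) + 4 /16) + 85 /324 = 0.26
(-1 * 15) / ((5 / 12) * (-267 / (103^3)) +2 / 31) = -2032472220 / 8728021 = -232.87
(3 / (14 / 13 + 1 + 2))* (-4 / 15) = -52 / 265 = -0.20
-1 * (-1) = 1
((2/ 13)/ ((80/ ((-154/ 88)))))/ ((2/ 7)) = -0.01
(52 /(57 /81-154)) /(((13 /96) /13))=-134784 /4139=-32.56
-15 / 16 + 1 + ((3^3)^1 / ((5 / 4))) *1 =1733 / 80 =21.66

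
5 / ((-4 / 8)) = -10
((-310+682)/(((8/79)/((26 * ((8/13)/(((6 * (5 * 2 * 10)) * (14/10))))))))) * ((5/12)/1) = 2449/84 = 29.15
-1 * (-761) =761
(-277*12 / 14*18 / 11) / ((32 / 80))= -74790 / 77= -971.30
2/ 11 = 0.18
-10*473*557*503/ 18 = -662604415/ 9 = -73622712.78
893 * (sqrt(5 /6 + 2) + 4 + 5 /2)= 893 * sqrt(102) /6 + 11609 /2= 7307.64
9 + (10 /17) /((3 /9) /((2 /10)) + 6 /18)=158 /17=9.29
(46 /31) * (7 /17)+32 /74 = 20346 /19499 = 1.04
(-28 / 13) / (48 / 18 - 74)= 42 / 1391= 0.03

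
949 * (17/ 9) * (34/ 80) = 274261/ 360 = 761.84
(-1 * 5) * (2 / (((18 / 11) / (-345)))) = 6325 / 3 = 2108.33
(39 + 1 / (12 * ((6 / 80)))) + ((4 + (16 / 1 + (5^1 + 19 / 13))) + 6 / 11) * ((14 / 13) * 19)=9916727 / 16731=592.72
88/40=11/5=2.20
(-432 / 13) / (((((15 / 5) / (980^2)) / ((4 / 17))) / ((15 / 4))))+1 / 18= -37340351779 / 3978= -9386714.88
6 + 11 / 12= 83 / 12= 6.92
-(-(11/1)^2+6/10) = 120.40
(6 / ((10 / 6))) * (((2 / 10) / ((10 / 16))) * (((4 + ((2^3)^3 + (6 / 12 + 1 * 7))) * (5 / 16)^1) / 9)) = 1047 / 50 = 20.94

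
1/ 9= 0.11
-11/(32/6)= -33/16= -2.06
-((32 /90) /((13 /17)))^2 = -73984 /342225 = -0.22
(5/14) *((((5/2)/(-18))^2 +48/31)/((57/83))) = 26137945/32060448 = 0.82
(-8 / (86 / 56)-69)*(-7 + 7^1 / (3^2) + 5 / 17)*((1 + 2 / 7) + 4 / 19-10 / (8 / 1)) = 379145047 / 3500028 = 108.33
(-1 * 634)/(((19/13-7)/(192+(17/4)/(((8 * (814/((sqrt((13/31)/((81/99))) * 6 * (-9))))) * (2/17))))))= 65936/3-1190969 * sqrt(4433)/3229952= 21954.12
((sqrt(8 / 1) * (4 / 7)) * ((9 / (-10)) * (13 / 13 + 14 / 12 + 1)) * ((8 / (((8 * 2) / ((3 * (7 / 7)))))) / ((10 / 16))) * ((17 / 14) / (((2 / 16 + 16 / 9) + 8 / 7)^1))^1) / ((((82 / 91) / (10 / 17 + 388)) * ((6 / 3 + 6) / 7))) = -1850327388 * sqrt(2) / 1573375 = -1663.15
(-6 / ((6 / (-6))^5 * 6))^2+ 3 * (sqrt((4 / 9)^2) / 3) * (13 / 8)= 31 / 18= 1.72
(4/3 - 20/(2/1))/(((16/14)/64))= -1456/3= -485.33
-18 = -18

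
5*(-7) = -35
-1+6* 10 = 59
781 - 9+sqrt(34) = sqrt(34)+772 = 777.83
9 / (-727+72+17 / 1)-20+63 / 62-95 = -1127326 / 9889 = -114.00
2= 2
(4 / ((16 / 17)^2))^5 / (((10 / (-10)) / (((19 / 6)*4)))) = -38303884108531 / 1610612736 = -23782.18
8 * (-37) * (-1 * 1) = 296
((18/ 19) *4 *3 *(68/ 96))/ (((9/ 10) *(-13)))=-0.69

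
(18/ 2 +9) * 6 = 108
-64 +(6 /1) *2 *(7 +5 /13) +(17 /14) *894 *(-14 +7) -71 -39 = -99897 /13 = -7684.38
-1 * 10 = -10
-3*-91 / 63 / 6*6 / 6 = 13 / 18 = 0.72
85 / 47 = 1.81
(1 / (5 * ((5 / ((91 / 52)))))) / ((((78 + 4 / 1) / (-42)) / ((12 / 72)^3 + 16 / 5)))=-169589 / 1476000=-0.11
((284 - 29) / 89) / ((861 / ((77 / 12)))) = 935 / 43788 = 0.02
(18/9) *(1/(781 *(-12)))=-1/4686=-0.00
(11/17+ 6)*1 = 113/17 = 6.65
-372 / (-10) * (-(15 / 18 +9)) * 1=-1829 / 5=-365.80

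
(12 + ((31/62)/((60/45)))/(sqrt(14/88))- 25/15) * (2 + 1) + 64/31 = 35.89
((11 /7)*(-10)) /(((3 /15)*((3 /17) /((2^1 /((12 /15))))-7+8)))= -46750 /637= -73.39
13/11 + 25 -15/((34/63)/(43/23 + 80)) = -19348569/8602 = -2249.31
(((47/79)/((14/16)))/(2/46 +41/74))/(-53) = -639952/29807253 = -0.02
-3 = -3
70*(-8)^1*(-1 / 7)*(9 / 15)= 48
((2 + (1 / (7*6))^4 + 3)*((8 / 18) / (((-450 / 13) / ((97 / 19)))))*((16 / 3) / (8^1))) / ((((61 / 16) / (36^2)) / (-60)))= 5022526602496 / 1127017395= 4456.48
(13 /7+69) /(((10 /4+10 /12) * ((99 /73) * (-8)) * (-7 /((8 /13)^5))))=74153984 /3001903905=0.02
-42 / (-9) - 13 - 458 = -1399 / 3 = -466.33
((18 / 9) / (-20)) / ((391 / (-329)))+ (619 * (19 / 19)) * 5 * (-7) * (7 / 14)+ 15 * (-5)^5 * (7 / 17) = -58911748 / 1955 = -30133.89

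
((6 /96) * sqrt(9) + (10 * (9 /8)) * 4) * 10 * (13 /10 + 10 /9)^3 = 2462613433 /388800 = 6333.88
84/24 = 7/2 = 3.50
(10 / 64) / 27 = 5 / 864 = 0.01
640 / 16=40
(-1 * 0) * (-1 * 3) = 0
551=551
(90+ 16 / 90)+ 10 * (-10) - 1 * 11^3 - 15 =-61012 / 45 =-1355.82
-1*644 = -644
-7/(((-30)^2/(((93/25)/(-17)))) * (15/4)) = 217/478125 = 0.00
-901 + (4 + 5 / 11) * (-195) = -19466 / 11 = -1769.64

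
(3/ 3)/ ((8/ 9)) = 9/ 8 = 1.12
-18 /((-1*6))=3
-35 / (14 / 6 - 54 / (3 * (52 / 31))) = 546 / 131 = 4.17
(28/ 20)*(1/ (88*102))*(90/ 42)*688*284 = 12212/ 187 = 65.30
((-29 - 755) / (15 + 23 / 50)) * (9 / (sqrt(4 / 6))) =-558.98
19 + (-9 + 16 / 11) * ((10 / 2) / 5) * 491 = -3685.82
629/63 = 9.98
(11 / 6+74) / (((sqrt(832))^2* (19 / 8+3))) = 35 / 2064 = 0.02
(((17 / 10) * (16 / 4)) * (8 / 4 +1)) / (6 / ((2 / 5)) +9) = 17 / 20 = 0.85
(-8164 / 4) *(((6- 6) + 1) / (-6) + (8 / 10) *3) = -136747 / 30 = -4558.23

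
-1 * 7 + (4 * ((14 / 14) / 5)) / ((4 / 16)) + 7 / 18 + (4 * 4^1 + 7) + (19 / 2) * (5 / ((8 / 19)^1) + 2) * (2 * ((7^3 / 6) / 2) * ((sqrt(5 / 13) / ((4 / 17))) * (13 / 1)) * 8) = 1763 / 90 + 4099193 * sqrt(65) / 16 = 2065566.50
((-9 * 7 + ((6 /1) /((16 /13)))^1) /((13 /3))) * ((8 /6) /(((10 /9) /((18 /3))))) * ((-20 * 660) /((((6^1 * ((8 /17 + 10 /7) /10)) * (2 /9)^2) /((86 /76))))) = 1431033652125 /55822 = 25635657.13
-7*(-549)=3843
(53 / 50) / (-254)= -53 / 12700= -0.00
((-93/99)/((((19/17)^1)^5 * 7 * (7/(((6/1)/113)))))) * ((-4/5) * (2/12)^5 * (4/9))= 44015567/1649126615206455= 0.00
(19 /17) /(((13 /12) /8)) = 1824 /221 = 8.25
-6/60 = -0.10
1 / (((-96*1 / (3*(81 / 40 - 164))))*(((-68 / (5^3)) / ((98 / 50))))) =-317471 / 17408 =-18.24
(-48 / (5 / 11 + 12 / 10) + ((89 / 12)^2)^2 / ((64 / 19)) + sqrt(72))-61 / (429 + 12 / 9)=6*sqrt(2) + 135504213883627 / 155909505024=877.61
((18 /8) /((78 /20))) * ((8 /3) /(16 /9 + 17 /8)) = 1440 /3653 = 0.39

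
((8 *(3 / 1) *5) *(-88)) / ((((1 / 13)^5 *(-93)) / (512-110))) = 525394446720 / 31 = 16948207958.71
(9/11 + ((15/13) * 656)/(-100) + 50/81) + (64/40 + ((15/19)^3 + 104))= 39707329358/397238985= 99.96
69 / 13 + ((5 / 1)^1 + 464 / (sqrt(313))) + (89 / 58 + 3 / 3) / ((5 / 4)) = 23252 / 1885 + 464 *sqrt(313) / 313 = 38.56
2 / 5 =0.40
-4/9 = -0.44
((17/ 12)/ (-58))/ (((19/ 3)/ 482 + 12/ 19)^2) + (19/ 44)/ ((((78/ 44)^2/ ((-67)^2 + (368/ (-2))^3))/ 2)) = -15783658762994380717/ 9226143350814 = -1710753.69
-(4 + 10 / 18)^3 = -68921 / 729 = -94.54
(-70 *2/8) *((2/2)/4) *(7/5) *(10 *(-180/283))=11025/283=38.96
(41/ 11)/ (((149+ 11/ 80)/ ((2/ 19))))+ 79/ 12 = 534069/ 81092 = 6.59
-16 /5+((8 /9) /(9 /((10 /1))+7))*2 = -10576 /3555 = -2.97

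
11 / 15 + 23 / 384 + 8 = 16883 / 1920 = 8.79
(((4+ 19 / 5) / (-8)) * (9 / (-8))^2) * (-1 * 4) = 3159 / 640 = 4.94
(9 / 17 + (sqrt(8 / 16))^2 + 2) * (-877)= -90331 / 34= -2656.79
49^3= 117649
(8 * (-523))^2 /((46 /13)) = 113788064 /23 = 4947307.13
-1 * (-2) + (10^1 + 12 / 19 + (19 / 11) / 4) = 10921 / 836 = 13.06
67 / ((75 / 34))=2278 / 75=30.37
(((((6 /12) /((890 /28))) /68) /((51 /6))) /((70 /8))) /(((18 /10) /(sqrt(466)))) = 0.00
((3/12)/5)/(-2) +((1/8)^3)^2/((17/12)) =-139249/5570560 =-0.02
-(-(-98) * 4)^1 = -392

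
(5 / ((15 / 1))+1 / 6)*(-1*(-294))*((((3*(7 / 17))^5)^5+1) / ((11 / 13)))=2182443778063323870687674136485587338 / 63476901535832426168335269901627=34381.70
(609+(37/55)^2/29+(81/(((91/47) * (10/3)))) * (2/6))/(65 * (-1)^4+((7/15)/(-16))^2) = 11278433114496/1195545982631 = 9.43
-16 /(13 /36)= -576 /13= -44.31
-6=-6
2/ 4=1/ 2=0.50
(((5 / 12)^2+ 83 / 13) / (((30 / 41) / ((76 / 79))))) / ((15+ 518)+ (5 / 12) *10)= 9563783 / 595803780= 0.02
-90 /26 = -45 /13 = -3.46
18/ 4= 9/ 2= 4.50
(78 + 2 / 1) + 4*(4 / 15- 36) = -944 / 15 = -62.93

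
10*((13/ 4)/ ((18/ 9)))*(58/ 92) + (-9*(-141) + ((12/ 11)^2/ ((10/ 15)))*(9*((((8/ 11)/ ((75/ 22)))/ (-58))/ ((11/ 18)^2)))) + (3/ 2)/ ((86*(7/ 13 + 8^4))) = 1144156071873310163/ 894510433434200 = 1279.09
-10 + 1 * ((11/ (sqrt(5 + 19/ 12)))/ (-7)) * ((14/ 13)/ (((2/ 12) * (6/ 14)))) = -10 - 616 * sqrt(237)/ 1027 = -19.23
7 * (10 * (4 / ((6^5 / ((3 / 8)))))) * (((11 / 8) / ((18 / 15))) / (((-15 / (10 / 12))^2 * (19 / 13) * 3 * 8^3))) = 25025 / 1176429920256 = 0.00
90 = 90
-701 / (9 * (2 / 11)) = -428.39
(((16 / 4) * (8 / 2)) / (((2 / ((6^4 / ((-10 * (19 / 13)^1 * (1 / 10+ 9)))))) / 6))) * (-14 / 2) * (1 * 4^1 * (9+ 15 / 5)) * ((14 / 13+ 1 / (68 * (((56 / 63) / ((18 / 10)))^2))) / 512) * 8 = 1172591397 / 419900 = 2792.55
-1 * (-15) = 15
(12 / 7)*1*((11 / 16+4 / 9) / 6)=163 / 504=0.32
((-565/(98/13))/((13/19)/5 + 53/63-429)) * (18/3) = 18839925/17931977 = 1.05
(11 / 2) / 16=0.34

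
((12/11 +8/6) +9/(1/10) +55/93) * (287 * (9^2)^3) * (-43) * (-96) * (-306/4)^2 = 116871837216502467960/341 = 342732660458951518.94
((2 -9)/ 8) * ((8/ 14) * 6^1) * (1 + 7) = -24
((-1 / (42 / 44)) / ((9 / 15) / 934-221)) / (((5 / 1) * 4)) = 5137 / 21673407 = 0.00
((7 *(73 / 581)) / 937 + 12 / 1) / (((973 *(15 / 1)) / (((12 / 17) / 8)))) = 186665 / 2572820222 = 0.00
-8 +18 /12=-13 /2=-6.50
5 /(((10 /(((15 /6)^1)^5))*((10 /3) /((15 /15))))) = 14.65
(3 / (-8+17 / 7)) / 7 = -1 / 13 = -0.08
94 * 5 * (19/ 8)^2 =84835/ 32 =2651.09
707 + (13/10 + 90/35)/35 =1732421/2450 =707.11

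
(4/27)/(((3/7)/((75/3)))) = 8.64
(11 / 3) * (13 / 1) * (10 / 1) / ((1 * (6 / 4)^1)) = 2860 / 9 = 317.78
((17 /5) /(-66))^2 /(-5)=-289 /544500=-0.00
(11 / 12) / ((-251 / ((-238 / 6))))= 1309 / 9036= 0.14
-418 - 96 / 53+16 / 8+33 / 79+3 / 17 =-417.22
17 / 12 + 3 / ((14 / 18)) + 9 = 1199 / 84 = 14.27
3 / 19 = 0.16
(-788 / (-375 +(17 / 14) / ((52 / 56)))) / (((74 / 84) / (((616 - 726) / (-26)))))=130020 / 12839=10.13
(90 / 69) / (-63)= -10 / 483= -0.02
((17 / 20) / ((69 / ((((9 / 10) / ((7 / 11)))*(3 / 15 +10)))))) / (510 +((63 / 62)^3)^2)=0.00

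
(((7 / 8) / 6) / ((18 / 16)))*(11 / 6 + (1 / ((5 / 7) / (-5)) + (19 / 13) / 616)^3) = -525068521677143 / 11884725844992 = -44.18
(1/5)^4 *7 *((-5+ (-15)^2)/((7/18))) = 6.34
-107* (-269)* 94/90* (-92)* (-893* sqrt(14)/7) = 111140718956* sqrt(14)/315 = 1320160292.23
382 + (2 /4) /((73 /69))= 55841 /146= 382.47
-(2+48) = -50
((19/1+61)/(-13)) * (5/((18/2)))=-400/117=-3.42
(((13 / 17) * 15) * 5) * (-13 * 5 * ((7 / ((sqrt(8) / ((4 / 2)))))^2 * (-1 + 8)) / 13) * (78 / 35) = -1863225 / 17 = -109601.47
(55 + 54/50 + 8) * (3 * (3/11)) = 14418/275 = 52.43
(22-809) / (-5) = 787 / 5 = 157.40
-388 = -388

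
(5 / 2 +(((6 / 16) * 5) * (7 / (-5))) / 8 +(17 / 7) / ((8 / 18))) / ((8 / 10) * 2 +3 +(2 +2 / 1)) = 0.89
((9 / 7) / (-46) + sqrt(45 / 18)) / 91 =-9 / 29302 + sqrt(10) / 182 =0.02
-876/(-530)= 438/265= 1.65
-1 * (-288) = 288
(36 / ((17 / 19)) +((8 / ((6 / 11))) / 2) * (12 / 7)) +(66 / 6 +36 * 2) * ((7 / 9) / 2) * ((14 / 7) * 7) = 504.70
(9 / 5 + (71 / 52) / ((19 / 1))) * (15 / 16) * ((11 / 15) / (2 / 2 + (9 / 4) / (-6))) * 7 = 712019 / 49400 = 14.41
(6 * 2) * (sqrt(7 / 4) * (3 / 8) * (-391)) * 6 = -10557 * sqrt(7) / 2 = -13965.60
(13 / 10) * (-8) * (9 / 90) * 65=-338 / 5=-67.60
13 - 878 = -865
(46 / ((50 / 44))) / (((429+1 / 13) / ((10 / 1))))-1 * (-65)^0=-789 / 13945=-0.06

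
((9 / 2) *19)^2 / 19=1539 / 4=384.75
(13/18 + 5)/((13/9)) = 103/26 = 3.96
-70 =-70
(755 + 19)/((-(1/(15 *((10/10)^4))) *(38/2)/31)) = -18942.63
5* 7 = 35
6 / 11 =0.55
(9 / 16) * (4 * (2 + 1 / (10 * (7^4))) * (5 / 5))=432189 / 96040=4.50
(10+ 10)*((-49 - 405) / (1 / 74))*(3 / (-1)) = 2015760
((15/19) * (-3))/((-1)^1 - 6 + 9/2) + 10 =208/19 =10.95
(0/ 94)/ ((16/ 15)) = 0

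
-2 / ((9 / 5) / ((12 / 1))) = -40 / 3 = -13.33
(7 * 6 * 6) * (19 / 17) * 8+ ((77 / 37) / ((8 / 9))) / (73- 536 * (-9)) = 55522119429 / 24641704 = 2253.18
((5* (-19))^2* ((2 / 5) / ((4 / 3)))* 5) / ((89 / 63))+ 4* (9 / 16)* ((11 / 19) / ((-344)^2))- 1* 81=7605415204587 / 800424704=9501.72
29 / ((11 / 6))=174 / 11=15.82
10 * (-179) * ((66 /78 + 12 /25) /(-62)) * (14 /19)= 1080086 /38285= 28.21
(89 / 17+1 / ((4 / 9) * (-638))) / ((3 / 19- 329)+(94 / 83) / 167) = -59775909025 / 3757129974928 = -0.02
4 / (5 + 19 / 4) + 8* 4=1264 / 39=32.41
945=945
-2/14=-1/7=-0.14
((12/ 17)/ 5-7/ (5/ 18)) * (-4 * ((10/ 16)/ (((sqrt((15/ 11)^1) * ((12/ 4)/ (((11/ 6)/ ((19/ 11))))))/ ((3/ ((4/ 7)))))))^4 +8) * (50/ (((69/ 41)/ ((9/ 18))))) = -6981740893312903225/ 4582470492094464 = -1523.58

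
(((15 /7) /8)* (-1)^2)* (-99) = -1485 /56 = -26.52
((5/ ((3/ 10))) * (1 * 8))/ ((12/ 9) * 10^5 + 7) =400/ 400021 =0.00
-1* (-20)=20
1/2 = 0.50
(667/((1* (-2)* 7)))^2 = 444889/196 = 2269.84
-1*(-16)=16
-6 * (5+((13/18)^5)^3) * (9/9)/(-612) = 33784388975401382917/688157342880700760064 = 0.05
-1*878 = -878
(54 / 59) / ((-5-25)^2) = 3 / 2950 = 0.00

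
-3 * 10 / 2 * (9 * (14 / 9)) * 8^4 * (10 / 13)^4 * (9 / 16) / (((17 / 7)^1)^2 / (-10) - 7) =2370816000000 / 106218359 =22320.21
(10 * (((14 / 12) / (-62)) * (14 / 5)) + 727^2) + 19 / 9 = 147460033 / 279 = 528530.58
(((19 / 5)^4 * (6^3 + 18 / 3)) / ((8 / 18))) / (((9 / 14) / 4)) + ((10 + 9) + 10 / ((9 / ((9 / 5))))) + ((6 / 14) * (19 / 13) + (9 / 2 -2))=73719599951 / 113750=648084.40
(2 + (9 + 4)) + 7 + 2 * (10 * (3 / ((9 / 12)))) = 102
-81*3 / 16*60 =-3645 / 4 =-911.25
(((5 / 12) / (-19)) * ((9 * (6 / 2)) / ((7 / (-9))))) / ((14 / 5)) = 2025 / 7448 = 0.27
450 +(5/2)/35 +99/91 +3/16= 657161/1456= 451.35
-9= -9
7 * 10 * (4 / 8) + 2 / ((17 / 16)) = 36.88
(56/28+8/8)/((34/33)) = 99/34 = 2.91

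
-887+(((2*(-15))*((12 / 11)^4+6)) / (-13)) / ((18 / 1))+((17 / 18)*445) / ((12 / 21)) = -2063312857 / 13703976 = -150.56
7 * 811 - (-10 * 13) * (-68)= -3163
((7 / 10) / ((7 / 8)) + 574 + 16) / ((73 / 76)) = 224504 / 365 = 615.08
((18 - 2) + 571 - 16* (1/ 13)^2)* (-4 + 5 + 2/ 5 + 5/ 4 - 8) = -10613009/ 3380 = -3139.94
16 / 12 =4 / 3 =1.33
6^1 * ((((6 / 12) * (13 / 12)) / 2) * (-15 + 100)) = 1105 / 8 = 138.12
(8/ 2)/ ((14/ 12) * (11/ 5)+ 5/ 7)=1.22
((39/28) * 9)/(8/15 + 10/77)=18.90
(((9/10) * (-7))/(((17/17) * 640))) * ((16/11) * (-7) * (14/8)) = 3087/17600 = 0.18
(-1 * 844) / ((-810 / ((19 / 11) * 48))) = 128288 / 1485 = 86.39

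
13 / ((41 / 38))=494 / 41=12.05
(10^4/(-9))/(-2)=5000/9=555.56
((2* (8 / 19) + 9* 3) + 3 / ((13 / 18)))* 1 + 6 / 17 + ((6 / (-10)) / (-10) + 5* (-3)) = 3654997 / 209950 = 17.41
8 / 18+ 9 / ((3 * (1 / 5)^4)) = 16879 / 9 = 1875.44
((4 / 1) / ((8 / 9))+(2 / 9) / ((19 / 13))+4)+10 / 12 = 1622 / 171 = 9.49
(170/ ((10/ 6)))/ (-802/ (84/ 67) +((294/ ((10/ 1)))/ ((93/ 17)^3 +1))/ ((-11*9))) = -6810007050/ 42708911081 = -0.16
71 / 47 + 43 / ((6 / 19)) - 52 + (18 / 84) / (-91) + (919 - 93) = 81883909 / 89817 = 911.67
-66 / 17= -3.88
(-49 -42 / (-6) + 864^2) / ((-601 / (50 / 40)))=-1866135 / 1202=-1552.52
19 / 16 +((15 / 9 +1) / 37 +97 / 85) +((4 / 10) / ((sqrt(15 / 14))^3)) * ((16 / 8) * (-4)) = 362417 / 150960 - 224 * sqrt(210) / 1125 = -0.48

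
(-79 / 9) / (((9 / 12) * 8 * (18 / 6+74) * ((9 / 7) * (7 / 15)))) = -395 / 12474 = -0.03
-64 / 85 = -0.75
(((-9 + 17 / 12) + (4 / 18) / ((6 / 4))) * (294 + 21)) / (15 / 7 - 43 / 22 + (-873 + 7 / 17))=36789445 / 13703658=2.68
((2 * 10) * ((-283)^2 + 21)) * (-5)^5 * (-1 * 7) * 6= 210288750000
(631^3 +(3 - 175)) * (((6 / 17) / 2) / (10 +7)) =753718257 / 289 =2608021.65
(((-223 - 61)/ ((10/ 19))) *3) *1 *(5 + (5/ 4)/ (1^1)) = -20235/ 2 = -10117.50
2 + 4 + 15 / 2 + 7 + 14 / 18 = 383 / 18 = 21.28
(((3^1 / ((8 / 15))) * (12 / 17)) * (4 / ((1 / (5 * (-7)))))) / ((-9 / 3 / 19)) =59850 / 17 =3520.59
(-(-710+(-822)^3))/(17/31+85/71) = 611231960279/1921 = 318184258.34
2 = 2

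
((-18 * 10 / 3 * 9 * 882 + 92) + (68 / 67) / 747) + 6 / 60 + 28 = -238313267671 / 500490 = -476159.90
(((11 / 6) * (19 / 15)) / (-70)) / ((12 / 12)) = -209 / 6300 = -0.03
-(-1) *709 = 709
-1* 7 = -7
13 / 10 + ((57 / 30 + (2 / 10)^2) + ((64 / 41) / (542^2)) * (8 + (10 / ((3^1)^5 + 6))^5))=233458607536383925489 / 72054180413067879225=3.24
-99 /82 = -1.21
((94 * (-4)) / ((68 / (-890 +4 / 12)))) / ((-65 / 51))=-250886 / 65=-3859.78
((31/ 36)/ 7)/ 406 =31/ 102312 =0.00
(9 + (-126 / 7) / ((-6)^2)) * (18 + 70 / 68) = 161.75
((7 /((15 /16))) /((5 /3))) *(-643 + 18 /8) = -71764 /25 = -2870.56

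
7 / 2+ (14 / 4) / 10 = 77 / 20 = 3.85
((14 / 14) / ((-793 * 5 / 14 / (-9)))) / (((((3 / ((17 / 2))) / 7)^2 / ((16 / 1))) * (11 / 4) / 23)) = 72957472 / 43615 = 1672.76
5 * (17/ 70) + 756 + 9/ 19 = 201545/ 266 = 757.69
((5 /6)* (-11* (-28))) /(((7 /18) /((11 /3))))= 2420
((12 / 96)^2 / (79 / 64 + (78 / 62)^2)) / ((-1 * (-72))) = 961 / 12474936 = 0.00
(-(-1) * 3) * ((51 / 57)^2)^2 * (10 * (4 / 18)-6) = -2839714 / 390963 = -7.26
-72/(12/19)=-114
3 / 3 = 1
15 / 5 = 3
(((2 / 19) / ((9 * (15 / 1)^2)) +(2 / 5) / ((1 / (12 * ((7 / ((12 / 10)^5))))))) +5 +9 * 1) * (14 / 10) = 9876377 / 256500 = 38.50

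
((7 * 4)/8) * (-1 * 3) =-10.50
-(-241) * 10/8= 1205/4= 301.25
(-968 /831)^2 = 937024 /690561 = 1.36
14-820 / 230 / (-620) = 99861 / 7130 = 14.01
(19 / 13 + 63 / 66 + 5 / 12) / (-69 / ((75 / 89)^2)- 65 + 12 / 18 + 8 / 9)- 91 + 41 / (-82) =-47292519687 / 516758528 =-91.52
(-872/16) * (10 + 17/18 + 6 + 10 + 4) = -60713/36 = -1686.47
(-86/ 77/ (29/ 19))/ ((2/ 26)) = -21242/ 2233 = -9.51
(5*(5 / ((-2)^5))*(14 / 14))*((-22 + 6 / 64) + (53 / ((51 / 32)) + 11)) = -911825 / 52224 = -17.46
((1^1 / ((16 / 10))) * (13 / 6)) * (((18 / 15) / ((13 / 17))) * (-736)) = -1564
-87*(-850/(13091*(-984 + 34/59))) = -2181525/379783001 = -0.01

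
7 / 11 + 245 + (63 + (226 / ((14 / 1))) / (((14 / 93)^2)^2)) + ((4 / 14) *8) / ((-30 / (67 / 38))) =26760195758287 / 843039120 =31742.53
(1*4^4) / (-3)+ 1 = -253 / 3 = -84.33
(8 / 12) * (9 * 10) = 60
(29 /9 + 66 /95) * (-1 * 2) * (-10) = 13396 /171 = 78.34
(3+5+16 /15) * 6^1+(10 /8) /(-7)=7591 /140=54.22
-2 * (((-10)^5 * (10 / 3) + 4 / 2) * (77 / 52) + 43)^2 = -1481973967852225 / 3042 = -487170929602.97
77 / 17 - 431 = -7250 / 17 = -426.47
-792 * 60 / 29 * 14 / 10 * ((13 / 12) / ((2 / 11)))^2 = -4723719 / 58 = -81443.43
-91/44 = -2.07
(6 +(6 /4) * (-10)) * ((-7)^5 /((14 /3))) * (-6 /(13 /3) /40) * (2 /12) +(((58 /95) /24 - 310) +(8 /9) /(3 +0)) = -264988301 /533520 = -496.68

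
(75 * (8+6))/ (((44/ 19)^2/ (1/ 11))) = 189525/ 10648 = 17.80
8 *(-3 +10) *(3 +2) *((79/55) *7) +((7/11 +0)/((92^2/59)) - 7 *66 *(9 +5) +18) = -338407235/93104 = -3634.72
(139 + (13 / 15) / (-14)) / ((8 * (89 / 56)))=29177 / 2670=10.93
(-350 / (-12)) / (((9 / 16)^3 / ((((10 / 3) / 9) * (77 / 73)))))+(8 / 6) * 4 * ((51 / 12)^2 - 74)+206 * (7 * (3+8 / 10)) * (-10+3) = -831758424547 / 21552885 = -38591.51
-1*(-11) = 11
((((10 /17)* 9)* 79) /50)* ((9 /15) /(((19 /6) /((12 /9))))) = 17064 /8075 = 2.11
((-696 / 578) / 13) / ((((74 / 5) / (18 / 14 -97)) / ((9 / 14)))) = 2623050 / 6811441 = 0.39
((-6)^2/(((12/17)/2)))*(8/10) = 408/5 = 81.60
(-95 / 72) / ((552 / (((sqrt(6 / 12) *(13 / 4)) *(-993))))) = 408785 *sqrt(2) / 105984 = 5.45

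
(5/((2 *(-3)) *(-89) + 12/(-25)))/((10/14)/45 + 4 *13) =875/4856514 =0.00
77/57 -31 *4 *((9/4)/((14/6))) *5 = -238006/399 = -596.51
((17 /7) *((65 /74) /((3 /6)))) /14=1105 /3626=0.30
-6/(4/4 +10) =-6/11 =-0.55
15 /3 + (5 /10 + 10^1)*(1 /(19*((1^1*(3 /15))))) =295 /38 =7.76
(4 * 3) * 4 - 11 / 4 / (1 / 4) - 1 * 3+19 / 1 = 53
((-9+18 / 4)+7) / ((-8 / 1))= -5 / 16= -0.31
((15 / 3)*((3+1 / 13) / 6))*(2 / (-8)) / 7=-25 / 273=-0.09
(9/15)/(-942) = -1/1570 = -0.00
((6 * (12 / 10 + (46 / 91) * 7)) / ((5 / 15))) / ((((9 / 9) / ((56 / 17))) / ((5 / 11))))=28224 / 221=127.71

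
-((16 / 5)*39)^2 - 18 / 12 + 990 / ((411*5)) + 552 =-102914799 / 6850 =-15024.06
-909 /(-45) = 101 /5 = 20.20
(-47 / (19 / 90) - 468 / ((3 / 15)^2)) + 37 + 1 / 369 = -83330144 / 7011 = -11885.63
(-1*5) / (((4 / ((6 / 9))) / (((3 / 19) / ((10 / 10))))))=-5 / 38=-0.13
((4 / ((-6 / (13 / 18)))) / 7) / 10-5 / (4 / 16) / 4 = -9463 / 1890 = -5.01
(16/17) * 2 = 32/17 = 1.88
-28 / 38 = -14 / 19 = -0.74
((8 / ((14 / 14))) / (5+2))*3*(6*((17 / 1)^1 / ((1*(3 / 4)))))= 3264 / 7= 466.29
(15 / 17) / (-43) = -15 / 731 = -0.02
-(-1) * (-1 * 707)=-707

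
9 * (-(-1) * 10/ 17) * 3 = 270/ 17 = 15.88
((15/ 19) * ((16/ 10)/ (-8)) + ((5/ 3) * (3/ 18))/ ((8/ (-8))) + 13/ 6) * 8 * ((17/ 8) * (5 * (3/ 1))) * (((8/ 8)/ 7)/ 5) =5032/ 399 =12.61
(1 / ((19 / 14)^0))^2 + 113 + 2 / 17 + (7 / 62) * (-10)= 59545 / 527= 112.99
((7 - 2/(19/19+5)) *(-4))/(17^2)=-80/867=-0.09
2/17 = 0.12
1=1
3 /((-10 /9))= -27 /10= -2.70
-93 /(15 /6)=-186 /5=-37.20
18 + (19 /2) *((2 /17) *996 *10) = 189546 /17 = 11149.76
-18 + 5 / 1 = -13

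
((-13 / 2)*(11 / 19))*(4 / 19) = -286 / 361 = -0.79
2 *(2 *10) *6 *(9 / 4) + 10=550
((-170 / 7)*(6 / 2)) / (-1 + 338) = -510 / 2359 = -0.22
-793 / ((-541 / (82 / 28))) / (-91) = -0.05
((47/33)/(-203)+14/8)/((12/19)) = 887395/321552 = 2.76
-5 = -5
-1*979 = -979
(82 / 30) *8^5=1343488 / 15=89565.87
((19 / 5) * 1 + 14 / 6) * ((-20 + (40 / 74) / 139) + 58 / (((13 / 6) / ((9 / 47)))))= -1432972496 / 15711865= -91.20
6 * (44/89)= 264/89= 2.97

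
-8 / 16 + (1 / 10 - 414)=-2072 / 5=-414.40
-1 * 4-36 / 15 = -32 / 5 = -6.40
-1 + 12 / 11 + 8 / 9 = 97 / 99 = 0.98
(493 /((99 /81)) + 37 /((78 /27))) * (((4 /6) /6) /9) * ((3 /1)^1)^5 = 357075 /286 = 1248.51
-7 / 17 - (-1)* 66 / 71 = 625 / 1207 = 0.52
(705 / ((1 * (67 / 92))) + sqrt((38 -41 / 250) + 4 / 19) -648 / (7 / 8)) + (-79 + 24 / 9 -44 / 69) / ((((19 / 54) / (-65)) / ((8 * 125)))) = sqrt(34336990) / 950 + 2914351654404 / 204953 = 14219615.81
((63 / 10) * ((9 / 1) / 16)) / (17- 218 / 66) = 18711 / 72320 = 0.26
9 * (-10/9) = -10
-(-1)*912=912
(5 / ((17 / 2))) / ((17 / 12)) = 120 / 289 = 0.42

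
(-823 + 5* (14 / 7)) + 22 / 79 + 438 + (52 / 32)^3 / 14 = -212020741 / 566272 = -374.42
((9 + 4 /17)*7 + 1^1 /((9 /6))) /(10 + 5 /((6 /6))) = 3331 /765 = 4.35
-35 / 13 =-2.69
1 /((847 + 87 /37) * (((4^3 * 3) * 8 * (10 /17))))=629 /482703360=0.00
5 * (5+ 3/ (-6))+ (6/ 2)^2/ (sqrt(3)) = 3 * sqrt(3)+ 45/ 2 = 27.70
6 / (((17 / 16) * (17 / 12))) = 1152 / 289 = 3.99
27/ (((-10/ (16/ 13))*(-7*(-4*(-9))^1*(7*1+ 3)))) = 3/ 2275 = 0.00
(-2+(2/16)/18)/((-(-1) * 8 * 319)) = -0.00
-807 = -807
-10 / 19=-0.53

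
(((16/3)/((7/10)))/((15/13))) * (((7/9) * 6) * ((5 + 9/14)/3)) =32864/567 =57.96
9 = 9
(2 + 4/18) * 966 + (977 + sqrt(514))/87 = sqrt(514)/87 + 62579/29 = 2158.16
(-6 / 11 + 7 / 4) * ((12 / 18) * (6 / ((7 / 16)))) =848 / 77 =11.01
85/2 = 42.50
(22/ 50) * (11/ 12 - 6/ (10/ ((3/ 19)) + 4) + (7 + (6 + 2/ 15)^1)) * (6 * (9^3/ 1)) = 678431457/ 25250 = 26868.57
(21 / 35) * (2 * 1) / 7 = 6 / 35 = 0.17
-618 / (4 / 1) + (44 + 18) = -185 / 2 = -92.50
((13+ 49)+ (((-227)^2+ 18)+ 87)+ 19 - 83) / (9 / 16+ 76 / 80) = 4130560 / 121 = 34136.86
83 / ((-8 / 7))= -581 / 8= -72.62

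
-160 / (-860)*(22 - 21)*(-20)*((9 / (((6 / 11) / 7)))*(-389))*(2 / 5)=2875488 / 43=66871.81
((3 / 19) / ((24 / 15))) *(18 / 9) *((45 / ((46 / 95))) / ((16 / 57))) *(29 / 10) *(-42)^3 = -10333192275 / 736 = -14039663.42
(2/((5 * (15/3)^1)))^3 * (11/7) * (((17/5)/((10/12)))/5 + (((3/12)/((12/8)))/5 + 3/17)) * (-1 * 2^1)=-1150952/697265625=-0.00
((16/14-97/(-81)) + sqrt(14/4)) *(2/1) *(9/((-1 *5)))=-2654/315-9 *sqrt(14)/5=-15.16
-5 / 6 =-0.83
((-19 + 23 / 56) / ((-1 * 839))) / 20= 1041 / 939680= 0.00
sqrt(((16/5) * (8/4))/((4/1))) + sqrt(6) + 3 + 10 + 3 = 2 * sqrt(10)/5 + sqrt(6) + 16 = 19.71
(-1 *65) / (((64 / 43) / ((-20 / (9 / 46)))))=321425 / 72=4464.24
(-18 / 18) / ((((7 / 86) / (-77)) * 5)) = 946 / 5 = 189.20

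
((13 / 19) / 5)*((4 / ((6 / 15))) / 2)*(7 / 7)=13 / 19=0.68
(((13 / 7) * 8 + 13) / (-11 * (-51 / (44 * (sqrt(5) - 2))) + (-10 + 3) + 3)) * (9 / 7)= -603720 / 274841 + 358020 * sqrt(5) / 274841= 0.72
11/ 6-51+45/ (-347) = -49.30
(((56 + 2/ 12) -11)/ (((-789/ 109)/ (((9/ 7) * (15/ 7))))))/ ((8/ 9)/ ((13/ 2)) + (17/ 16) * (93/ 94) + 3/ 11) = -85765659408/ 7287224777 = -11.77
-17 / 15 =-1.13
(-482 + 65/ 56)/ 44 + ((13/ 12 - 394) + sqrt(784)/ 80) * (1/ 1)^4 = -14913169/ 36960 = -403.49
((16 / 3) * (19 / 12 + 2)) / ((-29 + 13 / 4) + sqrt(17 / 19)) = -0.77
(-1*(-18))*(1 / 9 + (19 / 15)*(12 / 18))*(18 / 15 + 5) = 2666 / 25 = 106.64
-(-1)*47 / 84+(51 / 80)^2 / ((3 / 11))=275477 / 134400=2.05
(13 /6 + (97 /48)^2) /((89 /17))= 244817 /205056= 1.19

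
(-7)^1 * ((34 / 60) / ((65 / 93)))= -3689 / 650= -5.68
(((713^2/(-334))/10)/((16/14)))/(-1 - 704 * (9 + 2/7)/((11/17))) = 24910081/1889825440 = 0.01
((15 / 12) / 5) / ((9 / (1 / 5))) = 1 / 180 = 0.01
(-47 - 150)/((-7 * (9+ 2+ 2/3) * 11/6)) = 3546/2695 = 1.32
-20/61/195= -4/2379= -0.00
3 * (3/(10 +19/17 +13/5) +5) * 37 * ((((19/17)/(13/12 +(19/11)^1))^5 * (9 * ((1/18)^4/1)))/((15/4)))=208949346566823808/1586760128986033380813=0.00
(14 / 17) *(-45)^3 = -1275750 / 17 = -75044.12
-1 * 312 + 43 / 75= -23357 / 75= -311.43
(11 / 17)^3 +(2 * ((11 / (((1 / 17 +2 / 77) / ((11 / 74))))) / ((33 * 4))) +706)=171081737443 / 242132292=706.56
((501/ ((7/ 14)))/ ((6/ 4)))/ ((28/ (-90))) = -15030/ 7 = -2147.14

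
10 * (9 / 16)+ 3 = 69 / 8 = 8.62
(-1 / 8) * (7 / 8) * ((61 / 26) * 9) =-3843 / 1664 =-2.31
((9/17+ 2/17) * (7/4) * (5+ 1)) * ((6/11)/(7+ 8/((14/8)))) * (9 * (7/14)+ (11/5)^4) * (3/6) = 1710443/382500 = 4.47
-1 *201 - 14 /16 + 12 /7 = -11209 /56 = -200.16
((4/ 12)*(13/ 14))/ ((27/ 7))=13/ 162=0.08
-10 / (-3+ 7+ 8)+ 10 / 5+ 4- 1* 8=-17 / 6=-2.83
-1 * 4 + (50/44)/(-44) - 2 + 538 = 514951/968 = 531.97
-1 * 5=-5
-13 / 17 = -0.76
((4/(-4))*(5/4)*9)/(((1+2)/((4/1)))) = -15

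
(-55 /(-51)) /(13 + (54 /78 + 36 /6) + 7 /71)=50765 /931617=0.05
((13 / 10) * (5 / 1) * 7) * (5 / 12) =18.96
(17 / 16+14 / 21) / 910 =83 / 43680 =0.00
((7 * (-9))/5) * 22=-1386/5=-277.20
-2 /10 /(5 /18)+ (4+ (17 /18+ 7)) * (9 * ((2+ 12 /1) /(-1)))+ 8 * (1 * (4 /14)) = -1503.43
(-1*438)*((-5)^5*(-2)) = -2737500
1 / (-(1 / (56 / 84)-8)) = 2 / 13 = 0.15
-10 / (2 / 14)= -70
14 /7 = 2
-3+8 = 5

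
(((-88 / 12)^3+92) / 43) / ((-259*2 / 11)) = 44902 / 300699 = 0.15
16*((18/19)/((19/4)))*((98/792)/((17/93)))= 145824/67507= 2.16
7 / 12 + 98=98.58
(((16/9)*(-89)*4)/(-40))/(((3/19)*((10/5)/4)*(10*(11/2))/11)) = 27056/675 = 40.08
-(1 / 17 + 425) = -7226 / 17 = -425.06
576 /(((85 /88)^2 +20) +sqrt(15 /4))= 48205099008 /1736876351- 5757075456*sqrt(15) /8684381755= 25.19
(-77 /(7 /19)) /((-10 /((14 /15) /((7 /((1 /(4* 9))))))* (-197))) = -209 /531900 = -0.00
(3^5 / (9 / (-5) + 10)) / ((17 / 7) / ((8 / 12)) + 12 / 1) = 5670 / 2993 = 1.89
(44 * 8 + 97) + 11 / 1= 460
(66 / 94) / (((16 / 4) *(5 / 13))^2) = 5577 / 18800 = 0.30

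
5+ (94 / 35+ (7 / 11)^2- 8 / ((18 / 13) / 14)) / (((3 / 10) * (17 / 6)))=-11213161 / 129591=-86.53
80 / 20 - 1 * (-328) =332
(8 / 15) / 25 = 8 / 375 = 0.02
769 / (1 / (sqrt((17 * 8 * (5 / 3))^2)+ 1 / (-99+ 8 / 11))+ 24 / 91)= 51437854013 / 17936241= 2867.82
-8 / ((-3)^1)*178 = 1424 / 3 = 474.67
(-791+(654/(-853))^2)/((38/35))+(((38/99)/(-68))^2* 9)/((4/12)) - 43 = -4472767523172623/5801177079588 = -771.01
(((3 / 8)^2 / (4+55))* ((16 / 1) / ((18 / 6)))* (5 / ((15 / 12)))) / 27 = 1 / 531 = 0.00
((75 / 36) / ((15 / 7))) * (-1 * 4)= -35 / 9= -3.89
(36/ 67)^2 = 1296/ 4489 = 0.29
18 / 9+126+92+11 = 231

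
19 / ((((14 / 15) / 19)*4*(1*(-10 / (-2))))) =1083 / 56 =19.34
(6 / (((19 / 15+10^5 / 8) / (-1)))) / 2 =-0.00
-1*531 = -531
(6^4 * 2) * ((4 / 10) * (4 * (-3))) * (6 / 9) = -41472 / 5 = -8294.40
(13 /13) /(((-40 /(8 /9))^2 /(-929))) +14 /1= 27421 /2025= 13.54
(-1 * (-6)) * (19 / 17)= 6.71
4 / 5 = 0.80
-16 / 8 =-2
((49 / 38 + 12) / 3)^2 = 19.62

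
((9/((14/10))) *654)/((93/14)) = 19620/31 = 632.90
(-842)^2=708964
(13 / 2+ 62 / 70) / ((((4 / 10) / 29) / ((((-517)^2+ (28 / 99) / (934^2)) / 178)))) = 3932927150764559 / 4891300092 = 804065.81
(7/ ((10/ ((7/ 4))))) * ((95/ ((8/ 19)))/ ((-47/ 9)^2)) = 1432809/ 141376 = 10.13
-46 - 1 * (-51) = 5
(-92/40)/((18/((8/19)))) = -46/855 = -0.05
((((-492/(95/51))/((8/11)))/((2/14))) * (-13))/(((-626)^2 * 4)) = 6279273/297825760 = 0.02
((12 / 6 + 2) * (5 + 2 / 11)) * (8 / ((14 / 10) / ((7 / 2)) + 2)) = 760 / 11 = 69.09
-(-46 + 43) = 3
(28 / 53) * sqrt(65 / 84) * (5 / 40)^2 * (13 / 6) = 13 * sqrt(1365) / 30528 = 0.02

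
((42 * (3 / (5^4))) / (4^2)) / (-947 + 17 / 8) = -63 / 4724375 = -0.00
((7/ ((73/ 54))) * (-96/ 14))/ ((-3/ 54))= 46656/ 73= 639.12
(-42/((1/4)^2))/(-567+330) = 224/79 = 2.84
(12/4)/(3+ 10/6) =9/14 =0.64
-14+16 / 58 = -398 / 29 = -13.72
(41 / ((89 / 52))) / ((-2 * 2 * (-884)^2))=-41 / 5349968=-0.00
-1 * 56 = -56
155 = 155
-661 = -661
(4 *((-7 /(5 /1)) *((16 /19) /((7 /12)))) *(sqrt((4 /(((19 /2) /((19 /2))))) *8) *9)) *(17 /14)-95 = -235008 *sqrt(2) /665-95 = -594.78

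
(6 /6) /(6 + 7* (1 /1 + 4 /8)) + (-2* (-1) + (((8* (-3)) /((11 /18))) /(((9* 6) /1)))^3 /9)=24172 /11979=2.02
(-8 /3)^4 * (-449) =-1839104 /81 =-22704.99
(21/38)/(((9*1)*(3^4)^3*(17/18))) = 7/57218481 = 0.00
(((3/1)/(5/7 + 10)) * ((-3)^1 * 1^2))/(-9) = 7/75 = 0.09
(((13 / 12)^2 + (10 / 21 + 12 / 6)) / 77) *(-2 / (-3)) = 3679 / 116424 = 0.03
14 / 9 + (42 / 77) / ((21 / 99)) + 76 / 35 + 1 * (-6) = 94 / 315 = 0.30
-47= -47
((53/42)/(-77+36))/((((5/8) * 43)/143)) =-0.16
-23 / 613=-0.04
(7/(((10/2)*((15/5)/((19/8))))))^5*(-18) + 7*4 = -2.10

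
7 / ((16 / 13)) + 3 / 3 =107 / 16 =6.69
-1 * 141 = -141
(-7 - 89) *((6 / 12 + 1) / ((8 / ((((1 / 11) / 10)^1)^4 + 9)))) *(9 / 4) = -106732890081 / 292820000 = -364.50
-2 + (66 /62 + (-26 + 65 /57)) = -45580 /1767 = -25.80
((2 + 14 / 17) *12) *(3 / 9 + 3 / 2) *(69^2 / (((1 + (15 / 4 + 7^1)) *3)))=6703488 / 799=8389.85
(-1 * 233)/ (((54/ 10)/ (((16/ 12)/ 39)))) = -1.48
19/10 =1.90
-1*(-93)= 93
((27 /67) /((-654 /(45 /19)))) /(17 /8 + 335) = -540 /124742543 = -0.00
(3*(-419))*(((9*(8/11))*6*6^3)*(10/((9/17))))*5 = -1007062690.91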